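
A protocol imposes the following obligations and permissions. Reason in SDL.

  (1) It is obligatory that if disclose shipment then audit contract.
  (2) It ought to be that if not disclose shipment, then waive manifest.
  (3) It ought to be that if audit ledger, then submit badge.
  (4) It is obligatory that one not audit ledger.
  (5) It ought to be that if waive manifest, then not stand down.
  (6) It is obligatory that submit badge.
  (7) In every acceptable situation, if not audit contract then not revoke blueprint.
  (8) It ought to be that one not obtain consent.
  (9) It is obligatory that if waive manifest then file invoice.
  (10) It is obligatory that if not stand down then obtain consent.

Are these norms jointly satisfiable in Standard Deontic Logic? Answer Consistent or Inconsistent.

Premise 3 is O(audit_ledger → submit_badge); even if O(submit_badge) held, inferring O(audit_ledger) would be affirming the consequent — invalid.
So O(audit_ledger) is not derivable, and the apparent clash with O(¬audit_ledger) does not arise.
A world satisfying every obligation exists (e.g. audit_contract=true, audit_ledger=false, disclose_shipment=true, file_invoice=false, obtain_consent=false, revoke_blueprint=false, stand_down=true, submit_badge=true, waive_manifest=false); no atom is both obligatory and forbidden, so the set is consistent.

Consistent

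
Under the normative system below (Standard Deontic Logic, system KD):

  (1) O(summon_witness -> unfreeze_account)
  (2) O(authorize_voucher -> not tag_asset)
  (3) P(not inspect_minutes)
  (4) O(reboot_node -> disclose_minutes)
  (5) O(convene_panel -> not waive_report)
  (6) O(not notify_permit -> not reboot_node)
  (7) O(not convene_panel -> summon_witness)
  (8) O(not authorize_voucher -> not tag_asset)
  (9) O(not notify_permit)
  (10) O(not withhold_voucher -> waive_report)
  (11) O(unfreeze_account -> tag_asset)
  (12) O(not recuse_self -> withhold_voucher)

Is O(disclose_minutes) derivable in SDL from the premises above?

No

Premise 4 is O(reboot_node -> disclose_minutes), but O(reboot_node) is not derivable from the premises, so it does not yield O(disclose_minutes).
No other premise forces O(disclose_minutes). An ideal world satisfying every premise can still have disclose_minutes false, so O(disclose_minutes) is not derivable.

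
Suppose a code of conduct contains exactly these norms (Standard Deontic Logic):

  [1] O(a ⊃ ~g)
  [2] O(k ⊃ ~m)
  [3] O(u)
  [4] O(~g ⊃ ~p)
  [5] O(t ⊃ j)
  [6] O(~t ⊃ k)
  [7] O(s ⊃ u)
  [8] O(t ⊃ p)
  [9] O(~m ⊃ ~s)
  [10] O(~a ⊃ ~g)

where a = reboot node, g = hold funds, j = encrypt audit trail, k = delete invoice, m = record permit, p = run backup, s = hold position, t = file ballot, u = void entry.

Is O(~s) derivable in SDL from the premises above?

Premises 10 and 1 are O(~a ⊃ ~g) and O(a ⊃ ~g); every ideal world satisfies ~a or a, so in either case ~g holds — hence O(~g).
Applying K to premise 4 (O(~g ⊃ ~p)) and O(~g) yields O(~p).
The contrapositive of premise 8 (O(t ⊃ p)) is O(~p ⊃ ~t), and O(~p) is already established, so O(~t).
Premise 6 is O(~t ⊃ k); since O(~t), deontic closure gives O(k).
Premise 2 is O(k ⊃ ~m); since O(k), deontic closure gives O(~m).
From O(~m) and premise 9, O(~m ⊃ ~s), we obtain O(~s).
Premises 3, 5, 7 do not contribute to this derivation.
So O(~s) follows.

Yes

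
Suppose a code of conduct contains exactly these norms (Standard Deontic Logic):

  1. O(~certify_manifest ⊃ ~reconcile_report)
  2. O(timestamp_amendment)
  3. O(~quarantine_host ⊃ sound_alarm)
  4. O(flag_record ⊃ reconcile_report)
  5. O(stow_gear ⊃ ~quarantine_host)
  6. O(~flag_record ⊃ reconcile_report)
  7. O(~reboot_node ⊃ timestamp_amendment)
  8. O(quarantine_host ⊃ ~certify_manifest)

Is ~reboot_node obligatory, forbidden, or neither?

Neither

Premise 7 is O(~reboot_node ⊃ timestamp_amendment); even if O(timestamp_amendment) held, inferring O(~reboot_node) would be affirming the consequent — invalid.
No premise or chain of K-axiom applications forces O(~reboot_node), and none forces O(reboot_node). So ~reboot_node is neither obligatory nor forbidden under these norms.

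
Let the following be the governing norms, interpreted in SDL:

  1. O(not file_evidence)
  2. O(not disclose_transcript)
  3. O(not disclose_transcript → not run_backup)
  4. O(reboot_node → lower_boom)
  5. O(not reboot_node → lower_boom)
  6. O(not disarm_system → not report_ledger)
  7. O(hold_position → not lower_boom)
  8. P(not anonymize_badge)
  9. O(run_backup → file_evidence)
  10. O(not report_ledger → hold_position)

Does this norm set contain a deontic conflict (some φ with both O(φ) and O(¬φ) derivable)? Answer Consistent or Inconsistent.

Premise 9 is O(run_backup → file_evidence), but O(run_backup) is not derivable from the premises, so it does not yield O(file_evidence).
So O(file_evidence) is not derivable, and the apparent clash with O(not file_evidence) does not arise.
A world satisfying every obligation exists (e.g. anonymize_badge=false, disarm_system=true, disclose_transcript=false, file_evidence=false, hold_position=false, lower_boom=true, reboot_node=false, report_ledger=true, run_backup=false); no atom is both obligatory and forbidden, so the set is consistent.

Consistent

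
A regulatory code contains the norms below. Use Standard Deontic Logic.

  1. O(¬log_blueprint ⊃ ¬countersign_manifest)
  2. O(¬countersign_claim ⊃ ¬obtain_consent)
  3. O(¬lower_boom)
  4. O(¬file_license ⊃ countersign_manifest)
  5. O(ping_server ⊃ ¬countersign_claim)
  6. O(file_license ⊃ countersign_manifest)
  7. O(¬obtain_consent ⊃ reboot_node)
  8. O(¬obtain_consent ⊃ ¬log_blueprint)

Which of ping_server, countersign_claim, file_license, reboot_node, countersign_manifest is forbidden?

By case analysis on ¬file_license: premise 4 gives O(¬file_license ⊃ countersign_manifest) and premise 6 gives O(file_license ⊃ countersign_manifest), so O(countersign_manifest) either way.
Premise 1, O(¬log_blueprint ⊃ ¬countersign_manifest), contraposes to O(countersign_manifest ⊃ log_blueprint); with O(countersign_manifest) we get O(log_blueprint).
The contrapositive of premise 8 (O(¬obtain_consent ⊃ ¬log_blueprint)) is O(log_blueprint ⊃ obtain_consent), and O(log_blueprint) is already established, so O(obtain_consent).
Premise 2, O(¬countersign_claim ⊃ ¬obtain_consent), contraposes to O(obtain_consent ⊃ countersign_claim); with O(obtain_consent) we get O(countersign_claim).
Premise 5, O(ping_server ⊃ ¬countersign_claim), contraposes to O(countersign_claim ⊃ ¬ping_server); with O(countersign_claim) we get O(¬ping_server).
So O(¬ping_server) holds, i.e. ping_server is forbidden. None of the other listed options is forbidden under the premises.

ping_server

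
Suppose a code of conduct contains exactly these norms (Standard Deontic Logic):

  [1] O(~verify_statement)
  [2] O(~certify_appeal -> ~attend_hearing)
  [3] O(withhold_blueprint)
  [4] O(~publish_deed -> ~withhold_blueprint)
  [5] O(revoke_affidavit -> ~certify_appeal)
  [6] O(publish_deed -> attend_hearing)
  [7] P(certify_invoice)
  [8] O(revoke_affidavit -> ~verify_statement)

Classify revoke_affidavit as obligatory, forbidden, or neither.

From premise 3 we have O(withhold_blueprint).
The contrapositive of premise 4 (O(~publish_deed -> ~withhold_blueprint)) is O(withhold_blueprint -> publish_deed), and O(withhold_blueprint) is already established, so O(publish_deed).
Premise 6 is O(publish_deed -> attend_hearing); since O(publish_deed), deontic closure gives O(attend_hearing).
Premise 2, O(~certify_appeal -> ~attend_hearing), contraposes to O(attend_hearing -> certify_appeal); with O(attend_hearing) we get O(certify_appeal).
Premise 5 is O(revoke_affidavit -> ~certify_appeal); contrapositively O(certify_appeal -> ~revoke_affidavit). Since O(certify_appeal) holds, K gives O(~revoke_affidavit).
Premises 1, 7, 8 do not contribute to this derivation.
Thus O(~revoke_affidavit), which is F(revoke_affidavit): revoke_affidavit is forbidden.

Forbidden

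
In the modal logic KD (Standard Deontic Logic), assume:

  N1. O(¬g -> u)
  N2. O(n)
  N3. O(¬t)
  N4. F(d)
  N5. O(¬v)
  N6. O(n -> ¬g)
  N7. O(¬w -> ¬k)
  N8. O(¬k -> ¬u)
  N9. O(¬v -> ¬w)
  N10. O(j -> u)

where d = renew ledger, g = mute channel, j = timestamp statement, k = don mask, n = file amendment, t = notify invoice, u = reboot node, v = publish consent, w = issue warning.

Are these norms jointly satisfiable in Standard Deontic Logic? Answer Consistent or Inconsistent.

Inconsistent

Premise 2 gives O(n).
Premise 6 is O(n -> ¬g); since O(n), deontic closure gives O(¬g).
Premise 1 is O(¬g -> u); since O(¬g), deontic closure gives O(u).
Premise 8, O(¬k -> ¬u), contraposes to O(u -> k); with O(u) we get O(k).
Premise 7, O(¬w -> ¬k), contraposes to O(k -> w); with O(k) we get O(w).
Premise 9, O(¬v -> ¬w), contraposes to O(w -> v); with O(w) we get O(v).
However, premise 5 gives O(¬v).
We now have both O(v) and O(¬v) — v is simultaneously obligatory and forbidden, violating the D-axiom.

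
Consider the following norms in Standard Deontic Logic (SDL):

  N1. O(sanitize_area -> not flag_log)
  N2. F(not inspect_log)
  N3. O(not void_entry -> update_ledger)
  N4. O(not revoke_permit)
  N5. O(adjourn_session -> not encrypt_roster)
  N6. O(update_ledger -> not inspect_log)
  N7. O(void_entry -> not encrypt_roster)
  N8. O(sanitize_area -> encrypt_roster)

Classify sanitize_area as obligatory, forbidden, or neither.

Forbidden

Premise 2 is F(not inspect_log), i.e. O(inspect_log).
The contrapositive of premise 6 (O(update_ledger -> not inspect_log)) is O(inspect_log -> not update_ledger), and O(inspect_log) is already established, so O(not update_ledger).
Premise 3, O(not void_entry -> update_ledger), contraposes to O(not update_ledger -> void_entry); with O(not update_ledger) we get O(void_entry).
From O(void_entry) and premise 7, O(void_entry -> not encrypt_roster), we obtain O(not encrypt_roster).
Premise 8 is O(sanitize_area -> encrypt_roster); contrapositively O(not encrypt_roster -> not sanitize_area). Since O(not encrypt_roster) holds, K gives O(not sanitize_area).
Premises 1, 4, 5 do not contribute to this derivation.
Thus O(not sanitize_area), which is F(sanitize_area): sanitize_area is forbidden.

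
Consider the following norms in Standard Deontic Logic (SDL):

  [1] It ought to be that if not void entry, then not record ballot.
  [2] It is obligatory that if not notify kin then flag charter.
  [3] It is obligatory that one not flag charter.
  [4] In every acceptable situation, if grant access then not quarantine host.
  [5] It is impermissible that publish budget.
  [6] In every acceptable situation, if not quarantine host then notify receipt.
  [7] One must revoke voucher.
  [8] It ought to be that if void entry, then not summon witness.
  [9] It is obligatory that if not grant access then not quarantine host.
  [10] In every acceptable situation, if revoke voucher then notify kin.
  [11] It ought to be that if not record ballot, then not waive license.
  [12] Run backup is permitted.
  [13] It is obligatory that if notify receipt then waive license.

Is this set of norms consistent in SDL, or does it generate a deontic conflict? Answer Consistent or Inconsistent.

Consistent

Premise 2 is O(¬notify_kin → flag_charter), but O(¬notify_kin) is not derivable from the premises, so it does not yield O(flag_charter).
So O(flag_charter) is not derivable, and the apparent clash with O(¬flag_charter) does not arise.
A world satisfying every obligation exists (e.g. flag_charter=false, grant_access=false, notify_kin=true, notify_receipt=true, publish_budget=false, quarantine_host=false, record_ballot=true, revoke_voucher=true, run_backup=false, summon_witness=false, void_entry=true, waive_license=true); no atom is both obligatory and forbidden, so the set is consistent.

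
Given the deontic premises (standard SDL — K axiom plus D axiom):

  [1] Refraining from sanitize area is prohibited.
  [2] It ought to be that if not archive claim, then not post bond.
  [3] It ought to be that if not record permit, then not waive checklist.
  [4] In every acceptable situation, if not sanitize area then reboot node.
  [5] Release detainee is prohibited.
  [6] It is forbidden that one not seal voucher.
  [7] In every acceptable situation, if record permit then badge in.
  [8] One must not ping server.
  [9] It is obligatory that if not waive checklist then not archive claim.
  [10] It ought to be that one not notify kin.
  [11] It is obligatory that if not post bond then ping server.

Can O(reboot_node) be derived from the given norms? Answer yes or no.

Premise 4 is O(¬sanitize_area → reboot_node), but O(¬sanitize_area) is not derivable from the premises, so it does not yield O(reboot_node).
No other premise forces O(reboot_node). An ideal world satisfying every premise can still have reboot_node false, so O(reboot_node) is not derivable.

No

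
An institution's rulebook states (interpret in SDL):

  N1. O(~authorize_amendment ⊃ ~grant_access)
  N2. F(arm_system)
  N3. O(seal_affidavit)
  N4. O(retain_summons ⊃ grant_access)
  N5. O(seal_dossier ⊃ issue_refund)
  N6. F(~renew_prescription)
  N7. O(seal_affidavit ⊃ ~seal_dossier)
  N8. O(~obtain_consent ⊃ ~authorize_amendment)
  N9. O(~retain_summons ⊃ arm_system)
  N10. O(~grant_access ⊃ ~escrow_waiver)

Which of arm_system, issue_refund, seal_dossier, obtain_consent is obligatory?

Premise 2, F(arm_system), is equivalent to O(~arm_system).
Premise 9 is O(~retain_summons ⊃ arm_system); contrapositively O(~arm_system ⊃ retain_summons). Since O(~arm_system) holds, K gives O(retain_summons).
With premise 4, O(retain_summons ⊃ grant_access), the K-axiom yields O(grant_access).
The contrapositive of premise 1 (O(~authorize_amendment ⊃ ~grant_access)) is O(grant_access ⊃ authorize_amendment), and O(grant_access) is already established, so O(authorize_amendment).
The contrapositive of premise 8 (O(~obtain_consent ⊃ ~authorize_amendment)) is O(authorize_amendment ⊃ obtain_consent), and O(authorize_amendment) is already established, so O(obtain_consent).
So O(obtain_consent) holds — obtain_consent is obligatory. None of the other listed options is made obligatory by any chain of premises.

obtain_consent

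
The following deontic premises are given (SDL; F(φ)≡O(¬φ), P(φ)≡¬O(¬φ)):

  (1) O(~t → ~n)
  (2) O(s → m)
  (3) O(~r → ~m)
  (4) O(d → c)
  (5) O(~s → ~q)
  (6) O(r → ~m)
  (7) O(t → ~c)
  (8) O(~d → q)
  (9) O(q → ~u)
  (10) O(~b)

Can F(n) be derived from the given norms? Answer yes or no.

Premises 6 and 3 cover both cases: O(r → ~m) and O(~r → ~m). Since r ∨ ~r is a tautology, O(~m) follows.
The contrapositive of premise 2 (O(s → m)) is O(~m → ~s), and O(~m) is already established, so O(~s).
Premise 5 is O(~s → ~q); since O(~s), deontic closure gives O(~q).
Premise 8, O(~d → q), contraposes to O(~q → d); with O(~q) we get O(d).
Applying K to premise 4 (O(d → c)) and O(d) yields O(c).
Premise 7, O(t → ~c), contraposes to O(c → ~t); with O(c) we get O(~t).
From O(~t) and premise 1, O(~t → ~n), we obtain O(~n).
Premises 9, 10 do not contribute to this derivation.
So O(~n) holds, i.e. F(n). The claim follows.

Yes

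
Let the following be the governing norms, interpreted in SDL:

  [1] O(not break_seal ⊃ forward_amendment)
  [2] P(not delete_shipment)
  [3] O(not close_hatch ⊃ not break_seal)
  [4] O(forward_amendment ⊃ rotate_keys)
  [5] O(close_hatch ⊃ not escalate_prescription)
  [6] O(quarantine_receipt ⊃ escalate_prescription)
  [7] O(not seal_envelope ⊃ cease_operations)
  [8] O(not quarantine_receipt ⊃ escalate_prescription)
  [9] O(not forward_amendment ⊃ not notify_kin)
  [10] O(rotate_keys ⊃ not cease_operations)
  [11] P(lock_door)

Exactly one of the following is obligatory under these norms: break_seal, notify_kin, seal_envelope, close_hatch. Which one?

seal_envelope

Premises 8 and 6 cover both cases: O(not quarantine_receipt ⊃ escalate_prescription) and O(quarantine_receipt ⊃ escalate_prescription). Since not quarantine_receipt ∨ quarantine_receipt is a tautology, O(escalate_prescription) follows.
Premise 5 is O(close_hatch ⊃ not escalate_prescription); contrapositively O(escalate_prescription ⊃ not close_hatch). Since O(escalate_prescription) holds, K gives O(not close_hatch).
Applying K to premise 3 (O(not close_hatch ⊃ not break_seal)) and O(not close_hatch) yields O(not break_seal).
Applying K to premise 1 (O(not break_seal ⊃ forward_amendment)) and O(not break_seal) yields O(forward_amendment).
Premise 4 is O(forward_amendment ⊃ rotate_keys); since O(forward_amendment), deontic closure gives O(rotate_keys).
Applying K to premise 10 (O(rotate_keys ⊃ not cease_operations)) and O(rotate_keys) yields O(not cease_operations).
Premise 7 is O(not seal_envelope ⊃ cease_operations); contrapositively O(not cease_operations ⊃ seal_envelope). Since O(not cease_operations) holds, K gives O(seal_envelope).
So O(seal_envelope) holds — seal_envelope is obligatory. None of the other listed options is made obligatory by any chain of premises.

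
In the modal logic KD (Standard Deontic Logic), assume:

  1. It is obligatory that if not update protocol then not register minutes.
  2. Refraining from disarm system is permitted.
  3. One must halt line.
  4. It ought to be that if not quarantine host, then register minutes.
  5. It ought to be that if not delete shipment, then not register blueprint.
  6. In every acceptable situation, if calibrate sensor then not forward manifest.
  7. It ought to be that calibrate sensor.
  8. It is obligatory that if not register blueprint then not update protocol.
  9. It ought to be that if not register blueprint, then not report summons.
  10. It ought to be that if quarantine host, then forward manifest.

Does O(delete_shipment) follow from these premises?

Yes

Premise 7 states O(calibrate_sensor) outright.
Premise 6 is O(calibrate_sensor → ¬forward_manifest); since O(calibrate_sensor), deontic closure gives O(¬forward_manifest).
Premise 10, O(quarantine_host → forward_manifest), contraposes to O(¬forward_manifest → ¬quarantine_host); with O(¬forward_manifest) we get O(¬quarantine_host).
With premise 4, O(¬quarantine_host → register_minutes), the K-axiom yields O(register_minutes).
Premise 1 is O(¬update_protocol → ¬register_minutes); contrapositively O(register_minutes → update_protocol). Since O(register_minutes) holds, K gives O(update_protocol).
The contrapositive of premise 8 (O(¬register_blueprint → ¬update_protocol)) is O(update_protocol → register_blueprint), and O(update_protocol) is already established, so O(register_blueprint).
Premise 5 is O(¬delete_shipment → ¬register_blueprint); contrapositively O(register_blueprint → delete_shipment). Since O(register_blueprint) holds, K gives O(delete_shipment).
Premises 2, 3, 9 do not contribute to this derivation.
So O(delete_shipment) follows.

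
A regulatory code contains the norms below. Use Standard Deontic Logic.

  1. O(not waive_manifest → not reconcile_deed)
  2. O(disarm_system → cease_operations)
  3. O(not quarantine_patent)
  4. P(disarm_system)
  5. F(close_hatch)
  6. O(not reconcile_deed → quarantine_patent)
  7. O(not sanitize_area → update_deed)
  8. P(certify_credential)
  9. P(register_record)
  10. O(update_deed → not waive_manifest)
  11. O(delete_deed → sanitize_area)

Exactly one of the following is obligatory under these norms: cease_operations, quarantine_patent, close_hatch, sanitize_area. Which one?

From premise 3 we have O(not quarantine_patent).
The contrapositive of premise 6 (O(not reconcile_deed → quarantine_patent)) is O(not quarantine_patent → reconcile_deed), and O(not quarantine_patent) is already established, so O(reconcile_deed).
Premise 1, O(not waive_manifest → not reconcile_deed), contraposes to O(reconcile_deed → waive_manifest); with O(reconcile_deed) we get O(waive_manifest).
The contrapositive of premise 10 (O(update_deed → not waive_manifest)) is O(waive_manifest → not update_deed), and O(waive_manifest) is already established, so O(not update_deed).
Premise 7, O(not sanitize_area → update_deed), contraposes to O(not update_deed → sanitize_area); with O(not update_deed) we get O(sanitize_area).
So O(sanitize_area) holds — sanitize_area is obligatory. None of the other listed options is made obligatory by any chain of premises.

sanitize_area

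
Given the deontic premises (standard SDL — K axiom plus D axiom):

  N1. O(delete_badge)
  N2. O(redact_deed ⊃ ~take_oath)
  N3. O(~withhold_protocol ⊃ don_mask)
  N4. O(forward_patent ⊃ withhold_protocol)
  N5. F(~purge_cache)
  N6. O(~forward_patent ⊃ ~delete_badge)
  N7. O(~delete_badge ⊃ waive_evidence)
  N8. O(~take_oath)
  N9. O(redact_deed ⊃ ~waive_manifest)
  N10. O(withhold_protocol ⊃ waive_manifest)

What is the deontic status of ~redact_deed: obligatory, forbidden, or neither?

Premise 1 states O(delete_badge) outright.
Premise 6, O(~forward_patent ⊃ ~delete_badge), contraposes to O(delete_badge ⊃ forward_patent); with O(delete_badge) we get O(forward_patent).
From O(forward_patent) and premise 4, O(forward_patent ⊃ withhold_protocol), we obtain O(withhold_protocol).
With premise 10, O(withhold_protocol ⊃ waive_manifest), the K-axiom yields O(waive_manifest).
Premise 9, O(redact_deed ⊃ ~waive_manifest), contraposes to O(waive_manifest ⊃ ~redact_deed); with O(waive_manifest) we get O(~redact_deed).
Premises 2, 3, 5, 7, 8 do not contribute to this derivation.
Hence ~redact_deed is obligatory.

Obligatory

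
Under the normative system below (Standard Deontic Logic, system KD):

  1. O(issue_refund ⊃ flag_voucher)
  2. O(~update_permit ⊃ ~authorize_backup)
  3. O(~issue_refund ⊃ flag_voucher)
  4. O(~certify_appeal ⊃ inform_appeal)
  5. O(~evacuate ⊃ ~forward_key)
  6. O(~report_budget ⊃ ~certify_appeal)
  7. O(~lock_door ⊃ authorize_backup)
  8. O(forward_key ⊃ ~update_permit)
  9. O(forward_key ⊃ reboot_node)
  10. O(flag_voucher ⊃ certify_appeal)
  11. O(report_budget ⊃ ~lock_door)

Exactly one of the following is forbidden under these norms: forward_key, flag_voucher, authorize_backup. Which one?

forward_key

By case analysis on issue_refund: premise 1 gives O(issue_refund ⊃ flag_voucher) and premise 3 gives O(~issue_refund ⊃ flag_voucher), so O(flag_voucher) either way.
With premise 10, O(flag_voucher ⊃ certify_appeal), the K-axiom yields O(certify_appeal).
The contrapositive of premise 6 (O(~report_budget ⊃ ~certify_appeal)) is O(certify_appeal ⊃ report_budget), and O(certify_appeal) is already established, so O(report_budget).
With premise 11, O(report_budget ⊃ ~lock_door), the K-axiom yields O(~lock_door).
Applying K to premise 7 (O(~lock_door ⊃ authorize_backup)) and O(~lock_door) yields O(authorize_backup).
Premise 2, O(~update_permit ⊃ ~authorize_backup), contraposes to O(authorize_backup ⊃ update_permit); with O(authorize_backup) we get O(update_permit).
The contrapositive of premise 8 (O(forward_key ⊃ ~update_permit)) is O(update_permit ⊃ ~forward_key), and O(update_permit) is already established, so O(~forward_key).
So O(~forward_key) holds, i.e. forward_key is forbidden. None of the other listed options is forbidden under the premises.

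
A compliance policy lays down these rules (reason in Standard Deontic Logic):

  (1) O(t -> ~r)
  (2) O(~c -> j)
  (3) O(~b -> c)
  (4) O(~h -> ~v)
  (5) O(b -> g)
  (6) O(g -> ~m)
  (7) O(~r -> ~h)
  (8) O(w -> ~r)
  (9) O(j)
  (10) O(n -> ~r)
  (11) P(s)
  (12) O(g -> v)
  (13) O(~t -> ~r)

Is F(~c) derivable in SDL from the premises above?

Yes

Premises 1 and 13 are O(t -> ~r) and O(~t -> ~r); every ideal world satisfies t or ~t, so in either case ~r holds — hence O(~r).
From O(~r) and premise 7, O(~r -> ~h), we obtain O(~h).
Applying K to premise 4 (O(~h -> ~v)) and O(~h) yields O(~v).
The contrapositive of premise 12 (O(g -> v)) is O(~v -> ~g), and O(~v) is already established, so O(~g).
The contrapositive of premise 5 (O(b -> g)) is O(~g -> ~b), and O(~g) is already established, so O(~b).
With premise 3, O(~b -> c), the K-axiom yields O(c).
Premises 2, 6, 8, 9, 10, 11 do not contribute to this derivation.
So O(c) holds, i.e. F(~c). The claim follows.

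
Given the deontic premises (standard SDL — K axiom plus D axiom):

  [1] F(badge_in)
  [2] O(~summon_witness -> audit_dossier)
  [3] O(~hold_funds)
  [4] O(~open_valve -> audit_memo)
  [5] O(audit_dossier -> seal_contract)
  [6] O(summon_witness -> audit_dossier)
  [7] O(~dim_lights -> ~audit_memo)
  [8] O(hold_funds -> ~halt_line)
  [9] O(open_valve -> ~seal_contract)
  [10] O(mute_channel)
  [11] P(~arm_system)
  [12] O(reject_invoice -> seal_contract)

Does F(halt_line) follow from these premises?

No

Premise 8 is O(hold_funds -> ~halt_line), but O(hold_funds) is not derivable from the premises, so it does not yield O(~halt_line).
No other premise forces O(~halt_line). An ideal world satisfying every premise can still have halt_line true, so F(halt_line) is not derivable.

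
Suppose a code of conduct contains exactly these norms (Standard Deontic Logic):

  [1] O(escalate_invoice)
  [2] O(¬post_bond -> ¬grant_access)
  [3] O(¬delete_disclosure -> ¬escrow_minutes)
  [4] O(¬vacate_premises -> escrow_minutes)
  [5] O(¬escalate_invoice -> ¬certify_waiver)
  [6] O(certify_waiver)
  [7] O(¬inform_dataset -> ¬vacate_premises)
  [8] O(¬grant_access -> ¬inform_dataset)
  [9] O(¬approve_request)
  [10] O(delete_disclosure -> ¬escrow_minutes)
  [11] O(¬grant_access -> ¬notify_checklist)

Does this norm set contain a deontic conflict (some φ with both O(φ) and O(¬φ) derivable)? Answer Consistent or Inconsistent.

Premise 5 is O(¬escalate_invoice -> ¬certify_waiver), but O(¬escalate_invoice) is not derivable from the premises, so it does not yield O(¬certify_waiver).
So O(¬certify_waiver) is not derivable, and the apparent clash with O(certify_waiver) does not arise.
A world satisfying every obligation exists (e.g. approve_request=false, certify_waiver=true, delete_disclosure=false, escalate_invoice=true, escrow_minutes=false, grant_access=true, inform_dataset=true, notify_checklist=false, post_bond=true, vacate_premises=true); no atom is both obligatory and forbidden, so the set is consistent.

Consistent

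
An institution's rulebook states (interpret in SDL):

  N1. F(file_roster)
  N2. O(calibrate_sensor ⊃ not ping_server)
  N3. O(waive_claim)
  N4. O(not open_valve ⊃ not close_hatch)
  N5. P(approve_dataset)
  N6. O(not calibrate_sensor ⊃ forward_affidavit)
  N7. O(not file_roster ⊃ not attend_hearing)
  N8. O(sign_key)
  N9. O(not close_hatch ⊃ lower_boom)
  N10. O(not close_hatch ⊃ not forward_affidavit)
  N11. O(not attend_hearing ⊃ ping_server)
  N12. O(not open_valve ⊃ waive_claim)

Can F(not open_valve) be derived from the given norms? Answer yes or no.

Premise 1 is F(file_roster), i.e. O(not file_roster).
Premise 7 is O(not file_roster ⊃ not attend_hearing); since O(not file_roster), deontic closure gives O(not attend_hearing).
From O(not attend_hearing) and premise 11, O(not attend_hearing ⊃ ping_server), we obtain O(ping_server).
Premise 2 is O(calibrate_sensor ⊃ not ping_server); contrapositively O(ping_server ⊃ not calibrate_sensor). Since O(ping_server) holds, K gives O(not calibrate_sensor).
Premise 6 is O(not calibrate_sensor ⊃ forward_affidavit); since O(not calibrate_sensor), deontic closure gives O(forward_affidavit).
Premise 10 is O(not close_hatch ⊃ not forward_affidavit); contrapositively O(forward_affidavit ⊃ close_hatch). Since O(forward_affidavit) holds, K gives O(close_hatch).
The contrapositive of premise 4 (O(not open_valve ⊃ not close_hatch)) is O(close_hatch ⊃ open_valve), and O(close_hatch) is already established, so O(open_valve).
Premises 3, 5, 8, 9, 12 do not contribute to this derivation.
So O(open_valve) holds, i.e. F(not open_valve). The claim follows.

Yes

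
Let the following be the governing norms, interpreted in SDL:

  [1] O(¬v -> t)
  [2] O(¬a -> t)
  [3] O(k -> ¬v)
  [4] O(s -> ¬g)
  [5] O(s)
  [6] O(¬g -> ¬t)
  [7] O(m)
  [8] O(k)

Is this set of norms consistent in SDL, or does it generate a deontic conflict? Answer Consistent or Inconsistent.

Inconsistent

Premise 8 states O(k) outright.
Applying K to premise 3 (O(k -> ¬v)) and O(k) yields O(¬v).
From O(¬v) and premise 1, O(¬v -> t), we obtain O(t).
Premise 6 is O(¬g -> ¬t); contrapositively O(t -> g). Since O(t) holds, K gives O(g).
Premise 4, O(s -> ¬g), contraposes to O(g -> ¬s); with O(g) we get O(¬s).
However, premise 5 gives O(s).
We now have both O(¬s) and O(s) — s is simultaneously obligatory and forbidden, violating the D-axiom.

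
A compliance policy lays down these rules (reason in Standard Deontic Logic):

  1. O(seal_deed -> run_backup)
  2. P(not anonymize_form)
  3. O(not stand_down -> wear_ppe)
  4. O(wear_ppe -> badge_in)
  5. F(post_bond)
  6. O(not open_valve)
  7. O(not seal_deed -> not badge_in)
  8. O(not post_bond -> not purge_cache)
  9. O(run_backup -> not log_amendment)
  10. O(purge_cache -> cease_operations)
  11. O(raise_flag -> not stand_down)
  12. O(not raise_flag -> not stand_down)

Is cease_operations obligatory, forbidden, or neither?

Neither

Premise 10 is O(purge_cache -> cease_operations), but O(purge_cache) is not derivable from the premises, so it does not yield O(cease_operations).
No premise or chain of K-axiom applications forces O(cease_operations), and none forces O(not cease_operations). So cease_operations is neither obligatory nor forbidden under these norms.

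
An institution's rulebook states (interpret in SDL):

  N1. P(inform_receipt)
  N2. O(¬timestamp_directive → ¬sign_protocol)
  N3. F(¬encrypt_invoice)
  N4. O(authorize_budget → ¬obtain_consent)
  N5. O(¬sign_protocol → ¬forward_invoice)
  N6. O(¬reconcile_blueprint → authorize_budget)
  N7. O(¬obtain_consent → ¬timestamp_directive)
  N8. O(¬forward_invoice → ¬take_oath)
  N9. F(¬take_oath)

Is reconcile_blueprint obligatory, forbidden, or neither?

Obligatory

Premise 9, F(¬take_oath), is equivalent to O(take_oath).
Premise 8, O(¬forward_invoice → ¬take_oath), contraposes to O(take_oath → forward_invoice); with O(take_oath) we get O(forward_invoice).
Premise 5 is O(¬sign_protocol → ¬forward_invoice); contrapositively O(forward_invoice → sign_protocol). Since O(forward_invoice) holds, K gives O(sign_protocol).
The contrapositive of premise 2 (O(¬timestamp_directive → ¬sign_protocol)) is O(sign_protocol → timestamp_directive), and O(sign_protocol) is already established, so O(timestamp_directive).
The contrapositive of premise 7 (O(¬obtain_consent → ¬timestamp_directive)) is O(timestamp_directive → obtain_consent), and O(timestamp_directive) is already established, so O(obtain_consent).
Premise 4, O(authorize_budget → ¬obtain_consent), contraposes to O(obtain_consent → ¬authorize_budget); with O(obtain_consent) we get O(¬authorize_budget).
Premise 6 is O(¬reconcile_blueprint → authorize_budget); contrapositively O(¬authorize_budget → reconcile_blueprint). Since O(¬authorize_budget) holds, K gives O(reconcile_blueprint).
Premises 1, 3 do not contribute to this derivation.
Hence reconcile_blueprint is obligatory.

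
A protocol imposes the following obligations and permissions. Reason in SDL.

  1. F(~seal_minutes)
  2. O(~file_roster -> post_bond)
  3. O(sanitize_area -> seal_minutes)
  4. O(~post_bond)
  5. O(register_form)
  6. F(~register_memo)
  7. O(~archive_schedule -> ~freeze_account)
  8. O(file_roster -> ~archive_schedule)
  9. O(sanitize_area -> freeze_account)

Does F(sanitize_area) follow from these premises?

Yes

From premise 4 we have O(~post_bond).
The contrapositive of premise 2 (O(~file_roster -> post_bond)) is O(~post_bond -> file_roster), and O(~post_bond) is already established, so O(file_roster).
With premise 8, O(file_roster -> ~archive_schedule), the K-axiom yields O(~archive_schedule).
From O(~archive_schedule) and premise 7, O(~archive_schedule -> ~freeze_account), we obtain O(~freeze_account).
Premise 9, O(sanitize_area -> freeze_account), contraposes to O(~freeze_account -> ~sanitize_area); with O(~freeze_account) we get O(~sanitize_area).
Premises 1, 3, 5, 6 do not contribute to this derivation.
So O(~sanitize_area) holds, i.e. F(sanitize_area). The claim follows.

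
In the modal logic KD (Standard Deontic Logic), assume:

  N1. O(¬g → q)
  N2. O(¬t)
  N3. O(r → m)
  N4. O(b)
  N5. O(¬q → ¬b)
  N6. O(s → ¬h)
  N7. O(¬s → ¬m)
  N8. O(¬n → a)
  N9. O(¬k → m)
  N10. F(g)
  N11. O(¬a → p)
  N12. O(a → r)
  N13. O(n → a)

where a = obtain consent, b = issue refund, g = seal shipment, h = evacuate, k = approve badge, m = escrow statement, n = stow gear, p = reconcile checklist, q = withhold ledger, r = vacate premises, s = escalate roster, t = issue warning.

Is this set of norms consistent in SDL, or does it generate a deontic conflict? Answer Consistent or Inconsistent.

Premise 5 is O(¬q → ¬b), but O(¬q) is not derivable from the premises, so it does not yield O(¬b).
So O(¬b) is not derivable, and the apparent clash with O(b) does not arise.
A world satisfying every obligation exists (e.g. a=true, b=true, g=false, h=false, k=false, m=true, n=false, p=false, q=true, r=true, s=true, t=false); no atom is both obligatory and forbidden, so the set is consistent.

Consistent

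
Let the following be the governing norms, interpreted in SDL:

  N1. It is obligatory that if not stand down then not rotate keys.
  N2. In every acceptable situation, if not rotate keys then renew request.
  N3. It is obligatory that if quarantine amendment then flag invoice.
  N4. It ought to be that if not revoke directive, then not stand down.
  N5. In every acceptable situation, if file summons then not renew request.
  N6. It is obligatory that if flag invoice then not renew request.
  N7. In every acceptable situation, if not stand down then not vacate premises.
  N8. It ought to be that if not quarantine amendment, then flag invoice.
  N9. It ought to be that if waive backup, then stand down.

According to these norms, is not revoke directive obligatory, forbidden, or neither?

Forbidden

By case analysis on quarantine_amendment: premise 3 gives O(quarantine_amendment → flag_invoice) and premise 8 gives O(¬quarantine_amendment → flag_invoice), so O(flag_invoice) either way.
Applying K to premise 6 (O(flag_invoice → ¬renew_request)) and O(flag_invoice) yields O(¬renew_request).
The contrapositive of premise 2 (O(¬rotate_keys → renew_request)) is O(¬renew_request → rotate_keys), and O(¬renew_request) is already established, so O(rotate_keys).
Premise 1, O(¬stand_down → ¬rotate_keys), contraposes to O(rotate_keys → stand_down); with O(rotate_keys) we get O(stand_down).
Premise 4, O(¬revoke_directive → ¬stand_down), contraposes to O(stand_down → revoke_directive); with O(stand_down) we get O(revoke_directive).
Premises 5, 7, 9 do not contribute to this derivation.
Thus O(revoke_directive), which is F(¬revoke_directive): ¬revoke_directive is forbidden.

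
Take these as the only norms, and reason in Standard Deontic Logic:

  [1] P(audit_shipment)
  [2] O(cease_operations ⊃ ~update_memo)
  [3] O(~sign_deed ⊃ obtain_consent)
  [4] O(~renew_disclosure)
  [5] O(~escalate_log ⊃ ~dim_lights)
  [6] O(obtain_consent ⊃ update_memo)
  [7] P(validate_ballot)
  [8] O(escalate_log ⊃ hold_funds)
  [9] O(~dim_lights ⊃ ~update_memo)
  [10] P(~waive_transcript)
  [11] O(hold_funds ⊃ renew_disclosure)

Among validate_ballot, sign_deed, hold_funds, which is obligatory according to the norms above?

From premise 4 we have O(~renew_disclosure).
Premise 11 is O(hold_funds ⊃ renew_disclosure); contrapositively O(~renew_disclosure ⊃ ~hold_funds). Since O(~renew_disclosure) holds, K gives O(~hold_funds).
Premise 8, O(escalate_log ⊃ hold_funds), contraposes to O(~hold_funds ⊃ ~escalate_log); with O(~hold_funds) we get O(~escalate_log).
With premise 5, O(~escalate_log ⊃ ~dim_lights), the K-axiom yields O(~dim_lights).
From O(~dim_lights) and premise 9, O(~dim_lights ⊃ ~update_memo), we obtain O(~update_memo).
Premise 6, O(obtain_consent ⊃ update_memo), contraposes to O(~update_memo ⊃ ~obtain_consent); with O(~update_memo) we get O(~obtain_consent).
Premise 3 is O(~sign_deed ⊃ obtain_consent); contrapositively O(~obtain_consent ⊃ sign_deed). Since O(~obtain_consent) holds, K gives O(sign_deed).
So O(sign_deed) holds — sign_deed is obligatory. None of the other listed options is made obligatory by any chain of premises.

sign_deed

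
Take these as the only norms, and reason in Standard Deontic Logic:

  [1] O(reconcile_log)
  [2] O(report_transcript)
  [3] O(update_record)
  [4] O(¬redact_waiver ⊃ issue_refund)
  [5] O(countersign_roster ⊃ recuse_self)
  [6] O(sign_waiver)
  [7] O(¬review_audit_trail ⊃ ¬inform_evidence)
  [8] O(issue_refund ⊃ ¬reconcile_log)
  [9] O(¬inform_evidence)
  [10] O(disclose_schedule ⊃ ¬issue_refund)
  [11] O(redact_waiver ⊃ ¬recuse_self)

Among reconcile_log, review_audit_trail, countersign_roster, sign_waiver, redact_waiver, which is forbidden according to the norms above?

Premise 1 states O(reconcile_log) outright.
The contrapositive of premise 8 (O(issue_refund ⊃ ¬reconcile_log)) is O(reconcile_log ⊃ ¬issue_refund), and O(reconcile_log) is already established, so O(¬issue_refund).
Premise 4 is O(¬redact_waiver ⊃ issue_refund); contrapositively O(¬issue_refund ⊃ redact_waiver). Since O(¬issue_refund) holds, K gives O(redact_waiver).
With premise 11, O(redact_waiver ⊃ ¬recuse_self), the K-axiom yields O(¬recuse_self).
Premise 5, O(countersign_roster ⊃ recuse_self), contraposes to O(¬recuse_self ⊃ ¬countersign_roster); with O(¬recuse_self) we get O(¬countersign_roster).
So O(¬countersign_roster) holds, i.e. countersign_roster is forbidden. None of the other listed options is forbidden under the premises.

countersign_roster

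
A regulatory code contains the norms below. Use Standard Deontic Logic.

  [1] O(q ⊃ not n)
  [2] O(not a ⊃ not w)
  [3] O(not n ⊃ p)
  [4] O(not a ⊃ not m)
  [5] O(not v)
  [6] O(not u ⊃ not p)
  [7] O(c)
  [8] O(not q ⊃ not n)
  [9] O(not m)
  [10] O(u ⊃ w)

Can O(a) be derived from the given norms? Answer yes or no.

Yes

Premises 1 and 8 cover both cases: O(q ⊃ not n) and O(not q ⊃ not n). Since q ∨ not q is a tautology, O(not n) follows.
From O(not n) and premise 3, O(not n ⊃ p), we obtain O(p).
Premise 6, O(not u ⊃ not p), contraposes to O(p ⊃ u); with O(p) we get O(u).
Applying K to premise 10 (O(u ⊃ w)) and O(u) yields O(w).
Premise 2 is O(not a ⊃ not w); contrapositively O(w ⊃ a). Since O(w) holds, K gives O(a).
Premises 4, 5, 7, 9 do not contribute to this derivation.
So O(a) follows.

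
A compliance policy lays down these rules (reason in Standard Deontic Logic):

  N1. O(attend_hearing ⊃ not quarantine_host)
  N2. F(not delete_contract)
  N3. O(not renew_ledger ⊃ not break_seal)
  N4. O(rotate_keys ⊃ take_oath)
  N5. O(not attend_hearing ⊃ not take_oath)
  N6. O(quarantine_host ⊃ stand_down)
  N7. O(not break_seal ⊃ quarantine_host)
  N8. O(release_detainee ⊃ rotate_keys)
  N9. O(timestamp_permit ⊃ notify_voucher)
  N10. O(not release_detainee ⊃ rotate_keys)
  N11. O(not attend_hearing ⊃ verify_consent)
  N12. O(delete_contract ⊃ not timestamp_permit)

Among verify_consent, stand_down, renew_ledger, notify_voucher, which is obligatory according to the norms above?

Premises 10 and 8 are O(not release_detainee ⊃ rotate_keys) and O(release_detainee ⊃ rotate_keys); every ideal world satisfies not release_detainee or release_detainee, so in either case rotate_keys holds — hence O(rotate_keys).
From O(rotate_keys) and premise 4, O(rotate_keys ⊃ take_oath), we obtain O(take_oath).
The contrapositive of premise 5 (O(not attend_hearing ⊃ not take_oath)) is O(take_oath ⊃ attend_hearing), and O(take_oath) is already established, so O(attend_hearing).
Premise 1 is O(attend_hearing ⊃ not quarantine_host); since O(attend_hearing), deontic closure gives O(not quarantine_host).
The contrapositive of premise 7 (O(not break_seal ⊃ quarantine_host)) is O(not quarantine_host ⊃ break_seal), and O(not quarantine_host) is already established, so O(break_seal).
The contrapositive of premise 3 (O(not renew_ledger ⊃ not break_seal)) is O(break_seal ⊃ renew_ledger), and O(break_seal) is already established, so O(renew_ledger).
So O(renew_ledger) holds — renew_ledger is obligatory. None of the other listed options is made obligatory by any chain of premises.

renew_ledger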